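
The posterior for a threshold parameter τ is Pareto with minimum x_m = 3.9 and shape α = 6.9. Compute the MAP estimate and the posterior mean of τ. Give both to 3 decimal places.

The Pareto density is strictly decreasing on [x_m, ∞), so the mode is x_m = 3.900.
Mean = α·x_m/(α−1) = 6.9·3.9/5.9 = 4.561.
The mean is pulled above the mode by the posterior's right skew.

τ_MAP = 3.900, E[τ|data] = 4.561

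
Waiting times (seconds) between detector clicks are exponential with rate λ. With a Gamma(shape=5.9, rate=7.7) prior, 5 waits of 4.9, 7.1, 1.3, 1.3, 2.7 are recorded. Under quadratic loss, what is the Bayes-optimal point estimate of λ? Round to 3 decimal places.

Σ times = 17.3. Posterior: Gamma(shape = 5.9+5 = 10.9, rate = 7.7+17.3 = 25.0).
Mode = (α−1)/β = 9.9/25.0 = 0.396.
Mean = α/β = 10.9/25.0 = 0.436.
Quadratic loss ⇒ the optimal estimator is the posterior mean.

0.436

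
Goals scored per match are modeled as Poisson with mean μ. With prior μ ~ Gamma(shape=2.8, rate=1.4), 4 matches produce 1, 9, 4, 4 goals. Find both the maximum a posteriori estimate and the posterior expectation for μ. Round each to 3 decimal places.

μ_MAP = 3.667, E[μ|data] = 3.852

Σ counts = 18. Posterior: Gamma(shape = 2.8+18 = 20.8, rate = 1.4+4 = 5.4).
Mode = (α−1)/β = 19.8/5.4 = 3.667.
Mean = α/β = 20.8/5.4 = 3.852.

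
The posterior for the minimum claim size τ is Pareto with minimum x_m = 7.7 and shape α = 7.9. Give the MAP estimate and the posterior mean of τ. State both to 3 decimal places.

MAP = 7.700; posterior mean = 8.816

The Pareto density is strictly decreasing on [x_m, ∞), so the mode is x_m = 7.700.
Mean = α·x_m/(α−1) = 7.9·7.7/6.9 = 8.816.
The posterior is right-skewed, so the mean exceeds the mode.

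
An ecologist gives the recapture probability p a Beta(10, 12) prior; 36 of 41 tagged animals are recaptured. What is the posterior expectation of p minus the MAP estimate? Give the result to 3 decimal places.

-0.008

Posterior: Beta(10+36, 12+5) = Beta(46, 17).
Mode = (46−1)/(46+17−2) = 45/61 = 0.738.
Mean = 46/(46+17) = 46/63 = 0.730.
Difference = 0.730 − 0.738 = -0.008.
Left-skewed posterior ⇒ mean < mode.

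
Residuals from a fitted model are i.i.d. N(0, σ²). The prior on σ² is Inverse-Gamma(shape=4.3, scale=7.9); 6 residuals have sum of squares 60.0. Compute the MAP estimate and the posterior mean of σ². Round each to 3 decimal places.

σ²_MAP = 4.566, E[σ²|data] = 6.016

Posterior: Inverse-Gamma(shape = 4.3+6/2 = 7.3, scale = 7.9+60.0/2 = 37.9).
Mode = β/(α+1) = 37.9/8.3 = 4.566.
Mean = β/(α−1) = 37.9/6.3 = 6.016.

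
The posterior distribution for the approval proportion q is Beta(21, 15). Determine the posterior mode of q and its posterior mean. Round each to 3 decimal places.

Mode = (21−1)/(21+15−2) = 20/34 = 0.588.
Mean = 21/(21+15) = 21/36 = 0.583.
The posterior is left-skewed, so the mode exceeds the mean.

MAP = 0.588; posterior mean = 0.583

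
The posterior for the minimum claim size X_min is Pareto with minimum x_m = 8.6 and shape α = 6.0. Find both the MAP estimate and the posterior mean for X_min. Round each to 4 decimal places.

X_min_MAP = 8.6000, E[X_min|data] = 10.3200

The Pareto density is strictly decreasing on [x_m, ∞), so the mode is x_m = 8.6000.
Mean = α·x_m/(α−1) = 6.0·8.6/5.0 = 10.3200.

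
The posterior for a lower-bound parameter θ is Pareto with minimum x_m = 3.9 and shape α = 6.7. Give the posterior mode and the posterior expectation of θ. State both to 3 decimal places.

posterior mode = 3.900, posterior expectation = 4.584

The Pareto density is strictly decreasing on [x_m, ∞), so the mode is x_m = 3.900.
Mean = α·x_m/(α−1) = 6.7·3.9/5.7 = 4.584.
The posterior is right-skewed, so the mean exceeds the mode.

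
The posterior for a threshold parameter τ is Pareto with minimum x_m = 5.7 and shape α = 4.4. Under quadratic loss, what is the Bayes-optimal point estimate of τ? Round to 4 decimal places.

7.3765

The Pareto density is strictly decreasing on [x_m, ∞), so the mode is x_m = 5.7000.
Mean = α·x_m/(α−1) = 4.4·5.7/3.4 = 7.3765.
Quadratic loss ⇒ the optimal estimator is the posterior mean.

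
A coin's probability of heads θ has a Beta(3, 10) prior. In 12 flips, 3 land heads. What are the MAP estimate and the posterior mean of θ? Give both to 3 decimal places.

Posterior: Beta(3+3, 10+9) = Beta(6, 19).
Mode = (6−1)/(6+19−2) = 5/23 = 0.217.
Mean = 6/(6+19) = 6/25 = 0.240.
The mean is pulled above the mode by the posterior's right skew.

MAP = 0.217, posterior mean = 0.240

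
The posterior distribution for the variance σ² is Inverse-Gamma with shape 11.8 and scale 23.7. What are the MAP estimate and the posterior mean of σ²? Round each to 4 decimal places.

MAP = 1.8516; posterior mean = 2.1944

Mode = β/(α+1) = 23.7/12.8 = 1.8516.
Mean = β/(α−1) = 23.7/10.8 = 2.1944.
The mean is pulled above the mode by the posterior's right skew.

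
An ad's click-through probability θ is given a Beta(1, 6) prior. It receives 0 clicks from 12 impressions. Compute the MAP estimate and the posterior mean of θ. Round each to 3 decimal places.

MAP: 0.000. Posterior mean: 0.053.

Posterior: Beta(1+0, 6+12) = Beta(1, 18).
Since α = 1 ≤ 1 and β > 1, the Beta density is monotone decreasing on [0,1]; the mode is at 0.
Mean = 1/(1+18) = 0.053.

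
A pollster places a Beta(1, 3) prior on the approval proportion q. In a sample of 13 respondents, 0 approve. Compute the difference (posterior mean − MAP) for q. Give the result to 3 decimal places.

Posterior: Beta(1+0, 3+13) = Beta(1, 16).
Since α = 1 ≤ 1 and β > 1, the Beta density is monotone decreasing on [0,1]; the mode is at 0.
Mean = 1/(1+16) = 0.059.
Difference = 0.059 − 0.000 = 0.059.
The mean is pulled above the mode by the posterior's right skew.

0.059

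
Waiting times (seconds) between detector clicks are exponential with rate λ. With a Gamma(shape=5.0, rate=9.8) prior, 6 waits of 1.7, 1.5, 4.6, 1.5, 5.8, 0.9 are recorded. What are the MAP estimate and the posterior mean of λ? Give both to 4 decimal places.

MAP = 0.3876, posterior mean = 0.4264

Σ times = 16.0. Posterior: Gamma(shape = 5.0+6 = 11.0, rate = 9.8+16.0 = 25.8).
Mode = (α−1)/β = 10.0/25.8 = 0.3876.
Mean = α/β = 11.0/25.8 = 0.4264.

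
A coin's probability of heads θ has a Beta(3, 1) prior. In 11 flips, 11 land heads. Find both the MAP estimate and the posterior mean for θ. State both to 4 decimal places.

MAP: 1.0000. Posterior mean: 0.9333.

Posterior: Beta(3+11, 1+0) = Beta(14, 1).
Since β = 1 ≤ 1 and α > 1, the Beta density is monotone increasing on [0,1]; the mode is at 1.
Mean = 14/(14+1) = 0.9333.
The mean is pulled below the mode by the posterior's left skew.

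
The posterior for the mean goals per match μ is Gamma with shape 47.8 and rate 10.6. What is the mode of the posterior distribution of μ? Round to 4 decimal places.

Mode = (α−1)/β = 46.8/10.6 = 4.4151.
Mean = α/β = 47.8/10.6 = 4.5094.
This is the posterior mode — the MAP estimate.

4.4151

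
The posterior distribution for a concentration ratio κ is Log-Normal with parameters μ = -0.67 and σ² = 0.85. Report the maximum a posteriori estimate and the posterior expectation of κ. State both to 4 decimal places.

Mode = exp(μ − σ²) = exp(-1.52) = 0.2187.
Mean = exp(μ + σ²/2) = exp(-0.245) = 0.7827.

maximum a posteriori estimate = 0.2187, posterior expectation = 0.7827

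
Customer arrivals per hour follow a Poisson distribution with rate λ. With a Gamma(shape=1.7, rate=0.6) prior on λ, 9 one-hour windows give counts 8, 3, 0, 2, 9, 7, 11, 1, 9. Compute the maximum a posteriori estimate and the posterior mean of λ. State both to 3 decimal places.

Σ counts = 50. Posterior: Gamma(shape = 1.7+50 = 51.7, rate = 0.6+9 = 9.6).
Mode = (α−1)/β = 50.7/9.6 = 5.281.
Mean = α/β = 51.7/9.6 = 5.385.
Mean > mode: the posterior has a right tail.

MAP = 5.281, posterior mean = 5.385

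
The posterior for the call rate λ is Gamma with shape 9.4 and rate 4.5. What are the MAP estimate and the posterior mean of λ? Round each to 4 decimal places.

λ_MAP = 1.8667, E[λ|data] = 2.0889

Mode = (α−1)/β = 8.4/4.5 = 1.8667.
Mean = α/β = 9.4/4.5 = 2.0889.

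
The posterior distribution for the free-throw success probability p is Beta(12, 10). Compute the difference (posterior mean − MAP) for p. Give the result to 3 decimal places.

-0.005

Mode = (12−1)/(12+10−2) = 11/20 = 0.550.
Mean = 12/(12+10) = 12/22 = 0.545.
Difference = 0.545 − 0.550 = -0.005.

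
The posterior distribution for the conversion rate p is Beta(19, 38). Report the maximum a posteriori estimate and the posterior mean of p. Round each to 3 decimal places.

MAP = 0.327; posterior mean = 0.333

Mode = (19−1)/(19+38−2) = 18/55 = 0.327.
Mean = 19/(19+38) = 19/57 = 0.333.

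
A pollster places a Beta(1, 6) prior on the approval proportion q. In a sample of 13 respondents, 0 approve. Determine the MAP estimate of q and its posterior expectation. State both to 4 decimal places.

Posterior: Beta(1+0, 6+13) = Beta(1, 19).
Since α = 1 ≤ 1 and β > 1, the Beta density is monotone decreasing on [0,1]; the mode is at 0.
Mean = 1/(1+19) = 0.0500.
The posterior is right-skewed, so the mean exceeds the mode.

MAP = 0.0000, posterior mean = 0.0500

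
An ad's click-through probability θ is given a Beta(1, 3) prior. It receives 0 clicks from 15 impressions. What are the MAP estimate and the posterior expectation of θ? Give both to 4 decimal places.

MAP: 0.0000. Posterior mean: 0.0526.

Posterior: Beta(1+0, 3+15) = Beta(1, 18).
Since α = 1 ≤ 1 and β > 1, the Beta density is monotone decreasing on [0,1]; the mode is at 0.
Mean = 1/(1+18) = 0.0526.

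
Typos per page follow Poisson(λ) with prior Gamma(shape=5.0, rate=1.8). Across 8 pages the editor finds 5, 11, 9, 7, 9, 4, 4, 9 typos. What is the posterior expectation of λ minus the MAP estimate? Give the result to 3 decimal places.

Σ counts = 58. Posterior: Gamma(shape = 5.0+58 = 63.0, rate = 1.8+8 = 9.8).
Mode = (α−1)/β = 62.0/9.8 = 6.327.
Mean = α/β = 63.0/9.8 = 6.429.
Difference = 6.429 − 6.327 = 0.102.

0.102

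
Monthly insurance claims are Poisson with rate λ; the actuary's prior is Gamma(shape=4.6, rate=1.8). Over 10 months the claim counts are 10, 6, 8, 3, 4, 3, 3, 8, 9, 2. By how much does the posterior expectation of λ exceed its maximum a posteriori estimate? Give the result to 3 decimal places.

0.085

Σ counts = 56. Posterior: Gamma(shape = 4.6+56 = 60.6, rate = 1.8+10 = 11.8).
Mode = (α−1)/β = 59.6/11.8 = 5.051.
Mean = α/β = 60.6/11.8 = 5.136.
Difference = 5.136 − 5.051 = 0.085.
Right-skewed posterior ⇒ mode < mean.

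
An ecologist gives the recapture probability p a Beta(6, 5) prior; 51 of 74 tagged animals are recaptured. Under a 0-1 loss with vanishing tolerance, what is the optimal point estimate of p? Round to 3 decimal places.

0.675

Posterior: Beta(6+51, 5+23) = Beta(57, 28).
Mode = (57−1)/(57+28−2) = 56/83 = 0.675.
Mean = 57/(57+28) = 57/85 = 0.671.
This is the posterior mode — the MAP estimate.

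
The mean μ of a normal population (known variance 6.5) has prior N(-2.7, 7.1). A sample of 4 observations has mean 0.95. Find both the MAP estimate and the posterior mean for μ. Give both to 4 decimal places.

MAP = 0.2702; posterior mean = 0.2702

Posterior for μ is Normal. Precision-weighted mean: (1/7.1·-2.7 + 4/6.5·0.95) / (1/7.1 + 4/6.5) = 0.2702.
A Normal posterior is symmetric, so mode = mean.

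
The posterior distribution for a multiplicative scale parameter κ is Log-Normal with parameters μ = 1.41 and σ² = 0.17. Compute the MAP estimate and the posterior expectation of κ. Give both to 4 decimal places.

MAP: 3.4556. Posterior mean: 4.4593.

Mode = exp(μ − σ²) = exp(1.24) = 3.4556.
Mean = exp(μ + σ²/2) = exp(1.495) = 4.4593.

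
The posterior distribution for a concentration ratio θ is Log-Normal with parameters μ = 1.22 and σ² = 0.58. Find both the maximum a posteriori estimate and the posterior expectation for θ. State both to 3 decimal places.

Mode = exp(μ − σ²) = exp(0.64) = 1.896.
Mean = exp(μ + σ²/2) = exp(1.510) = 4.527.
Mean > mode: the posterior has a right tail.

MAP = 1.896, posterior mean = 4.527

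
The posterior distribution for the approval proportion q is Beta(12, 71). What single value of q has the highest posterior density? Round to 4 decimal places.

0.1358

Mode = (12−1)/(12+71−2) = 11/81 = 0.1358.
Mean = 12/(12+71) = 12/83 = 0.1446.
This is the posterior mode — the MAP estimate.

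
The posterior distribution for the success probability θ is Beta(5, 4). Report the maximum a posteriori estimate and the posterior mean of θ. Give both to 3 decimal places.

θ_MAP = 0.571, E[θ|data] = 0.556

Mode = (5−1)/(5+4−2) = 4/7 = 0.571.
Mean = 5/(5+4) = 5/9 = 0.556.
The mean is pulled below the mode by the posterior's left skew.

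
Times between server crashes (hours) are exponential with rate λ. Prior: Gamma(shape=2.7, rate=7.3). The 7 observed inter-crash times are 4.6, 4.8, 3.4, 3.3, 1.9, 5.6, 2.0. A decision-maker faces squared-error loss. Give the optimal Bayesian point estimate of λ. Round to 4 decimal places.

Σ times = 25.6. Posterior: Gamma(shape = 2.7+7 = 9.7, rate = 7.3+25.6 = 32.9).
Mode = (α−1)/β = 8.7/32.9 = 0.2644.
Mean = α/β = 9.7/32.9 = 0.2948.
Squared-error loss ⇒ the optimal estimator is the posterior mean.

0.2948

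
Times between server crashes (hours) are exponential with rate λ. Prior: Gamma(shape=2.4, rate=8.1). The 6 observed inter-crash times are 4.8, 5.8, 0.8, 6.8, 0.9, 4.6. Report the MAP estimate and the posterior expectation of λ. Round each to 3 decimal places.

λ_MAP = 0.233, E[λ|data] = 0.264

Σ times = 23.7. Posterior: Gamma(shape = 2.4+6 = 8.4, rate = 8.1+23.7 = 31.8).
Mode = (α−1)/β = 7.4/31.8 = 0.233.
Mean = α/β = 8.4/31.8 = 0.264.
Mean > mode: the posterior has a right tail.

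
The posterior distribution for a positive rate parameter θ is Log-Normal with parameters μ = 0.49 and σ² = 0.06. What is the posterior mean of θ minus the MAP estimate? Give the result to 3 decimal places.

0.145

Mode = exp(μ − σ²) = exp(0.43) = 1.537.
Mean = exp(μ + σ²/2) = exp(0.520) = 1.682.
Difference = 1.682 − 1.537 = 0.145.
The posterior is right-skewed, so the mean exceeds the mode.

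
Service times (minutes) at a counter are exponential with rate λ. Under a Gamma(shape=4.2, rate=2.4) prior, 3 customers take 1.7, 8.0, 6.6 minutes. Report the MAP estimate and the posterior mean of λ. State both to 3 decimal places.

Σ times = 16.3. Posterior: Gamma(shape = 4.2+3 = 7.2, rate = 2.4+16.3 = 18.7).
Mode = (α−1)/β = 6.2/18.7 = 0.332.
Mean = α/β = 7.2/18.7 = 0.385.

MAP = 0.332; posterior mean = 0.385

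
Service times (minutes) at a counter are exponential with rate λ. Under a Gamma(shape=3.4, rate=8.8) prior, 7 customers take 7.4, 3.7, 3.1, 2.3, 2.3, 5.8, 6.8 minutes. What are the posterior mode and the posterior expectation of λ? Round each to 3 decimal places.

Σ times = 31.4. Posterior: Gamma(shape = 3.4+7 = 10.4, rate = 8.8+31.4 = 40.2).
Mode = (α−1)/β = 9.4/40.2 = 0.234.
Mean = α/β = 10.4/40.2 = 0.259.
The mean is pulled above the mode by the posterior's right skew.

MAP: 0.234. Posterior mean: 0.259.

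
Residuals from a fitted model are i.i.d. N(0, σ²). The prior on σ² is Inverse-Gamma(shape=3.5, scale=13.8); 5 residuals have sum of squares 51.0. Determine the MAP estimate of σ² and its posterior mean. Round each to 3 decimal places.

MAP = 5.614, posterior mean = 7.860

Posterior: Inverse-Gamma(shape = 3.5+5/2 = 6.0, scale = 13.8+51.0/2 = 39.3).
Mode = β/(α+1) = 39.3/7.0 = 5.614.
Mean = β/(α−1) = 39.3/5.0 = 7.860.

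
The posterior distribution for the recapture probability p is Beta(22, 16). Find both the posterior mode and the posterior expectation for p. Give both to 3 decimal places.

MAP = 0.583; posterior mean = 0.579

Mode = (22−1)/(22+16−2) = 21/36 = 0.583.
Mean = 22/(22+16) = 22/38 = 0.579.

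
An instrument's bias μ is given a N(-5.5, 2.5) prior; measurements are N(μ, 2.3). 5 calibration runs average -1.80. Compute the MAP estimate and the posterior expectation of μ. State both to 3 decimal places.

Posterior for μ is Normal. Precision-weighted mean: (1/2.5·-5.5 + 5/2.3·-1.80) / (1/2.5 + 5/2.3) = -2.375.
A Normal posterior is symmetric, so mode = mean.

MAP estimate = -2.375, posterior expectation = -2.375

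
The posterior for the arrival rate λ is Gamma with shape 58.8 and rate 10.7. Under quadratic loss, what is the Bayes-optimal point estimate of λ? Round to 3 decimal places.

5.495

Mode = (α−1)/β = 57.8/10.7 = 5.402.
Mean = α/β = 58.8/10.7 = 5.495.
Quadratic loss ⇒ the optimal estimator is the posterior mean.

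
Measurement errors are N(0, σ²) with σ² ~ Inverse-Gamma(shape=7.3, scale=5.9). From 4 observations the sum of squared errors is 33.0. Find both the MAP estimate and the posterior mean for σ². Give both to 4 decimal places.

Posterior: Inverse-Gamma(shape = 7.3+4/2 = 9.3, scale = 5.9+33.0/2 = 22.4).
Mode = β/(α+1) = 22.4/10.3 = 2.1748.
Mean = β/(α−1) = 22.4/8.3 = 2.6988.

MAP = 2.1748; posterior mean = 2.6988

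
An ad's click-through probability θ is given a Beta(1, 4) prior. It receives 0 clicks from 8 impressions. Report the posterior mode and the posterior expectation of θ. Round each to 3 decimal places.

MAP: 0.000. Posterior mean: 0.077.

Posterior: Beta(1+0, 4+8) = Beta(1, 12).
Since α = 1 ≤ 1 and β > 1, the Beta density is monotone decreasing on [0,1]; the mode is at 0.
Mean = 1/(1+12) = 0.077.
The mean is pulled above the mode by the posterior's right skew.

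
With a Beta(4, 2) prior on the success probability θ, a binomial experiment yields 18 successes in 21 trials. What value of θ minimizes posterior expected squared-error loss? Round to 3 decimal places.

Posterior: Beta(4+18, 2+3) = Beta(22, 5).
Mode = (22−1)/(22+5−2) = 21/25 = 0.840.
Mean = 22/(22+5) = 22/27 = 0.815.
Squared-error loss ⇒ the optimal estimator is the posterior mean.

0.815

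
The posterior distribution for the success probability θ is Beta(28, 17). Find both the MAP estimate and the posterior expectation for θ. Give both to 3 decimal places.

MAP = 0.628; posterior mean = 0.622

Mode = (28−1)/(28+17−2) = 27/43 = 0.628.
Mean = 28/(28+17) = 28/45 = 0.622.
The mean is pulled below the mode by the posterior's left skew.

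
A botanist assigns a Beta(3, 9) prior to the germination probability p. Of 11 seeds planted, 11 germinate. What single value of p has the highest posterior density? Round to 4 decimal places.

0.6190

Posterior: Beta(3+11, 9+0) = Beta(14, 9).
Mode = (14−1)/(14+9−2) = 13/21 = 0.6190.
Mean = 14/(14+9) = 14/23 = 0.6087.
This is the posterior mode — the MAP estimate.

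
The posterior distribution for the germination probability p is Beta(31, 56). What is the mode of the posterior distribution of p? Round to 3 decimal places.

0.353

Mode = (31−1)/(31+56−2) = 30/85 = 0.353.
Mean = 31/(31+56) = 31/87 = 0.356.
This is the posterior mode — the MAP estimate.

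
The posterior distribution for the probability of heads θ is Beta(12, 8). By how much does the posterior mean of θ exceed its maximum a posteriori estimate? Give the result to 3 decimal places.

-0.011

Mode = (12−1)/(12+8−2) = 11/18 = 0.611.
Mean = 12/(12+8) = 12/20 = 0.600.
Difference = 0.600 − 0.611 = -0.011.
The mean is pulled below the mode by the posterior's left skew.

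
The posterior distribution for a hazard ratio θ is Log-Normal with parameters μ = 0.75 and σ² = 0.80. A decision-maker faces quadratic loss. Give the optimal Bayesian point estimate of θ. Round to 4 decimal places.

3.1582

Mode = exp(μ − σ²) = exp(-0.05) = 0.9512.
Mean = exp(μ + σ²/2) = exp(1.150) = 3.1582.
Quadratic loss ⇒ the optimal estimator is the posterior mean.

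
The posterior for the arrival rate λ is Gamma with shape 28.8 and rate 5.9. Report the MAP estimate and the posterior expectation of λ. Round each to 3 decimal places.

Mode = (α−1)/β = 27.8/5.9 = 4.712.
Mean = α/β = 28.8/5.9 = 4.881.
Right-skewed posterior ⇒ mode < mean.

λ_MAP = 4.712, E[λ|data] = 4.881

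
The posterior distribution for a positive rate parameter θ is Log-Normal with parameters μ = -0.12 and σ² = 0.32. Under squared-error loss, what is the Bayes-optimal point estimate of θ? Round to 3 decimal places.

Mode = exp(μ − σ²) = exp(-0.44) = 0.644.
Mean = exp(μ + σ²/2) = exp(0.040) = 1.041.
Squared-error loss ⇒ the optimal estimator is the posterior mean.

1.041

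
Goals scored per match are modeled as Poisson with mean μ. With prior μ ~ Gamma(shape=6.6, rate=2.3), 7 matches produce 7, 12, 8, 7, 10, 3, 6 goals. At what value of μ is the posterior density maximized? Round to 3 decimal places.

6.301

Σ counts = 53. Posterior: Gamma(shape = 6.6+53 = 59.6, rate = 2.3+7 = 9.3).
Mode = (α−1)/β = 58.6/9.3 = 6.301.
Mean = α/β = 59.6/9.3 = 6.409.
This is the posterior mode — the MAP estimate.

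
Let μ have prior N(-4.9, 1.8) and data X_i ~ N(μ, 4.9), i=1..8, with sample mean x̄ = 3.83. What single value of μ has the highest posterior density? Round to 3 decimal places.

Posterior for μ is Normal. Precision-weighted mean: (1/1.8·-4.9 + 8/4.9·3.83) / (1/1.8 + 8/4.9) = 1.614.
A Normal posterior is symmetric, so mode = mean.
This is the posterior mode — the MAP estimate.

1.614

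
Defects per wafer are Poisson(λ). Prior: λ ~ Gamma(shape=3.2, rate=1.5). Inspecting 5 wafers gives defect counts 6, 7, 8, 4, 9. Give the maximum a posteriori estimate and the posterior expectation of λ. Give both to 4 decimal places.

MAP = 5.5692; posterior mean = 5.7231

Σ counts = 34. Posterior: Gamma(shape = 3.2+34 = 37.2, rate = 1.5+5 = 6.5).
Mode = (α−1)/β = 36.2/6.5 = 5.5692.
Mean = α/β = 37.2/6.5 = 5.7231.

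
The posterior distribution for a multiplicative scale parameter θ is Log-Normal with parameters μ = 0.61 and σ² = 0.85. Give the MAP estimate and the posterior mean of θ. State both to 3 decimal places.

Mode = exp(μ − σ²) = exp(-0.24) = 0.787.
Mean = exp(μ + σ²/2) = exp(1.035) = 2.815.
The mean is pulled above the mode by the posterior's right skew.

MAP = 0.787, posterior mean = 2.815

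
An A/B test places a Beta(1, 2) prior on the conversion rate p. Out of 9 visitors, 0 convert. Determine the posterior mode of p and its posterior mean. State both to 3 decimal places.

MAP = 0.000; posterior mean = 0.083

Posterior: Beta(1+0, 2+9) = Beta(1, 11).
Since α = 1 ≤ 1 and β > 1, the Beta density is monotone decreasing on [0,1]; the mode is at 0.
Mean = 1/(1+11) = 0.083.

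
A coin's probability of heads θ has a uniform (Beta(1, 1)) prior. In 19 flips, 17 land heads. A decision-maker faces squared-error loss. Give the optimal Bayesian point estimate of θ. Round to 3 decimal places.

Posterior: Beta(1+17, 1+2) = Beta(18, 3).
Mode = (18−1)/(18+3−2) = 17/19 = 0.895.
With a flat prior the MAP equals the MLE, 17/19.
Mean = 18/(18+3) = 18/21 = 0.857.
Squared-error loss ⇒ the optimal estimator is the posterior mean.

0.857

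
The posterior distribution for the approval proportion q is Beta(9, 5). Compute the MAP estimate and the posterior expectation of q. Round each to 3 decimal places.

Mode = (9−1)/(9+5−2) = 8/12 = 0.667.
Mean = 9/(9+5) = 9/14 = 0.643.
Mode > mean: the posterior has a left tail.

MAP = 0.667; posterior mean = 0.643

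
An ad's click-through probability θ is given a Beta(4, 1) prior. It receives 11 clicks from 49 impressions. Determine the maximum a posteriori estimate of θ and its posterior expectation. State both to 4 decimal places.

Posterior: Beta(4+11, 1+38) = Beta(15, 39).
Mode = (15−1)/(15+39−2) = 14/52 = 0.2692.
Mean = 15/(15+39) = 15/54 = 0.2778.

θ_MAP = 0.2692, E[θ|data] = 0.2778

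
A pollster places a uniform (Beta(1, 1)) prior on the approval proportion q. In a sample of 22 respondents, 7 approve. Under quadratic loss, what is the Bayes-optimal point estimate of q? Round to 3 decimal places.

0.333

Posterior: Beta(1+7, 1+15) = Beta(8, 16).
Mode = (8−1)/(8+16−2) = 7/22 = 0.318.
With a flat prior the MAP equals the MLE, 7/22.
Mean = 8/(8+16) = 8/24 = 0.333.
Quadratic loss ⇒ the optimal estimator is the posterior mean.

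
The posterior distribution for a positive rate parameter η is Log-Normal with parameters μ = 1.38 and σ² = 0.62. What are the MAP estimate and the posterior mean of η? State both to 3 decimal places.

Mode = exp(μ − σ²) = exp(0.76) = 2.138.
Mean = exp(μ + σ²/2) = exp(1.690) = 5.419.
The posterior is right-skewed, so the mean exceeds the mode.

MAP: 2.138. Posterior mean: 5.419.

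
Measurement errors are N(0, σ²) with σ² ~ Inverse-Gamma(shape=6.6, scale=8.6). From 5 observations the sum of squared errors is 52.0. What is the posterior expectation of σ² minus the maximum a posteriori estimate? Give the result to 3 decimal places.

0.846

Posterior: Inverse-Gamma(shape = 6.6+5/2 = 9.1, scale = 8.6+52.0/2 = 34.6).
Mode = β/(α+1) = 34.6/10.1 = 3.426.
Mean = β/(α−1) = 34.6/8.1 = 4.272.
Difference = 4.272 − 3.426 = 0.846.
The posterior is right-skewed, so the mean exceeds the mode.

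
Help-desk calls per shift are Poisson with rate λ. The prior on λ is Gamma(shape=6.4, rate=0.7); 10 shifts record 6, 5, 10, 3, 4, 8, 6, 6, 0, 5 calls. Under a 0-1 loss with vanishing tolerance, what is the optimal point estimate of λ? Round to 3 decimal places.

5.458

Σ counts = 53. Posterior: Gamma(shape = 6.4+53 = 59.4, rate = 0.7+10 = 10.7).
Mode = (α−1)/β = 58.4/10.7 = 5.458.
Mean = α/β = 59.4/10.7 = 5.551.
This is the posterior mode — the MAP estimate.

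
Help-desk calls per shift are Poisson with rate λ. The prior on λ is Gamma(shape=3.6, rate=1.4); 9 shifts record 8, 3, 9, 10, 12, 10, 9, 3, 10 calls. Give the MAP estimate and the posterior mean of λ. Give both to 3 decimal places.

MAP: 7.365. Posterior mean: 7.462.

Σ counts = 74. Posterior: Gamma(shape = 3.6+74 = 77.6, rate = 1.4+9 = 10.4).
Mode = (α−1)/β = 76.6/10.4 = 7.365.
Mean = α/β = 77.6/10.4 = 7.462.
Mean > mode: the posterior has a right tail.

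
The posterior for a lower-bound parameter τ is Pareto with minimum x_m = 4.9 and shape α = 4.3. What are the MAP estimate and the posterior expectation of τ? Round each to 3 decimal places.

The Pareto density is strictly decreasing on [x_m, ∞), so the mode is x_m = 4.900.
Mean = α·x_m/(α−1) = 4.3·4.9/3.3 = 6.385.

MAP = 4.900, posterior mean = 6.385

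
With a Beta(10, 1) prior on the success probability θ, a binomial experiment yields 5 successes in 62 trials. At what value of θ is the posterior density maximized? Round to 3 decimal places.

0.197

Posterior: Beta(10+5, 1+57) = Beta(15, 58).
Mode = (15−1)/(15+58−2) = 14/71 = 0.197.
Mean = 15/(15+58) = 15/73 = 0.205.
This is the posterior mode — the MAP estimate.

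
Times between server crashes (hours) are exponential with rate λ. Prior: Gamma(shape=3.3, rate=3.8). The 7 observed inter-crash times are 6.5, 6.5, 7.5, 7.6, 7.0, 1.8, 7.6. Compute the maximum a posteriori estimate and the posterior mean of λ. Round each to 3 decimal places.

Σ times = 44.5. Posterior: Gamma(shape = 3.3+7 = 10.3, rate = 3.8+44.5 = 48.3).
Mode = (α−1)/β = 9.3/48.3 = 0.193.
Mean = α/β = 10.3/48.3 = 0.213.
Right-skewed posterior ⇒ mode < mean.

MAP: 0.193. Posterior mean: 0.213.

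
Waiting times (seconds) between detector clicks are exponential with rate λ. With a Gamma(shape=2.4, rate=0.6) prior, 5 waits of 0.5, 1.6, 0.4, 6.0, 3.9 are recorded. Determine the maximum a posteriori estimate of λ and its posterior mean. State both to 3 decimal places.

maximum a posteriori estimate = 0.492, posterior mean = 0.569

Σ times = 12.4. Posterior: Gamma(shape = 2.4+5 = 7.4, rate = 0.6+12.4 = 13.0).
Mode = (α−1)/β = 6.4/13.0 = 0.492.
Mean = α/β = 7.4/13.0 = 0.569.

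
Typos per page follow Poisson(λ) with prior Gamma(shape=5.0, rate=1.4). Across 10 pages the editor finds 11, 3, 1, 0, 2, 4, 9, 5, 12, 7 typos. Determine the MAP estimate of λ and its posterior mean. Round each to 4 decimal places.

MAP: 5.0877. Posterior mean: 5.1754.

Σ counts = 54. Posterior: Gamma(shape = 5.0+54 = 59.0, rate = 1.4+10 = 11.4).
Mode = (α−1)/β = 58.0/11.4 = 5.0877.
Mean = α/β = 59.0/11.4 = 5.1754.
Right-skewed posterior ⇒ mode < mean.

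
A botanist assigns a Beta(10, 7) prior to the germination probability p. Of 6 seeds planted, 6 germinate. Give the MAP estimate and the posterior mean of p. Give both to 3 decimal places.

Posterior: Beta(10+6, 7+0) = Beta(16, 7).
Mode = (16−1)/(16+7−2) = 15/21 = 0.714.
Mean = 16/(16+7) = 16/23 = 0.696.
The mean is pulled below the mode by the posterior's left skew.

MAP estimate = 0.714, posterior mean = 0.696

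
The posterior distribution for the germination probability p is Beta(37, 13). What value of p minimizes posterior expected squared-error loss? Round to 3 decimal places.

Mode = (37−1)/(37+13−2) = 36/48 = 0.750.
Mean = 37/(37+13) = 37/50 = 0.740.
Squared-error loss ⇒ the optimal estimator is the posterior mean.

0.740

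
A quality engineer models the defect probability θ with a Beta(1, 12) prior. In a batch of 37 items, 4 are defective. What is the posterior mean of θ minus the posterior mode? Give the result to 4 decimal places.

Posterior: Beta(1+4, 12+33) = Beta(5, 45).
Mode = (5−1)/(5+45−2) = 4/48 = 0.0833.
Mean = 5/(5+45) = 5/50 = 0.1000.
Difference = 0.1000 − 0.0833 = 0.0167.

0.0167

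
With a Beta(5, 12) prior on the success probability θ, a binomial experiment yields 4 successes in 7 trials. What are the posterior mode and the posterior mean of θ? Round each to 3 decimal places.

MAP: 0.364. Posterior mean: 0.375.

Posterior: Beta(5+4, 12+3) = Beta(9, 15).
Mode = (9−1)/(9+15−2) = 8/22 = 0.364.
Mean = 9/(9+15) = 9/24 = 0.375.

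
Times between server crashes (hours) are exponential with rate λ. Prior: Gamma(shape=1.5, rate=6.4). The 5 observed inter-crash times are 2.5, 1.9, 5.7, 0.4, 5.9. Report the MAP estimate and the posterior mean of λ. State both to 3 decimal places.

Σ times = 16.4. Posterior: Gamma(shape = 1.5+5 = 6.5, rate = 6.4+16.4 = 22.8).
Mode = (α−1)/β = 5.5/22.8 = 0.241.
Mean = α/β = 6.5/22.8 = 0.285.

λ_MAP = 0.241, E[λ|data] = 0.285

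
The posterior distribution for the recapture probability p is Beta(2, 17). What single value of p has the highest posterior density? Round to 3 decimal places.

Mode = (2−1)/(2+17−2) = 1/17 = 0.059.
Mean = 2/(2+17) = 2/19 = 0.105.
This is the posterior mode — the MAP estimate.

0.059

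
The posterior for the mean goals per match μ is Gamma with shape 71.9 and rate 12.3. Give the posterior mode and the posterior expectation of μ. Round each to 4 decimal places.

MAP = 5.7642, posterior mean = 5.8455

Mode = (α−1)/β = 70.9/12.3 = 5.7642.
Mean = α/β = 71.9/12.3 = 5.8455.
Right-skewed posterior ⇒ mode < mean.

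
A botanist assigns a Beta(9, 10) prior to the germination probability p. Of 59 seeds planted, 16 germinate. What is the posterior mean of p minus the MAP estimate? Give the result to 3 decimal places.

Posterior: Beta(9+16, 10+43) = Beta(25, 53).
Mode = (25−1)/(25+53−2) = 24/76 = 0.316.
Mean = 25/(25+53) = 25/78 = 0.321.
Difference = 0.321 − 0.316 = 0.005.

0.005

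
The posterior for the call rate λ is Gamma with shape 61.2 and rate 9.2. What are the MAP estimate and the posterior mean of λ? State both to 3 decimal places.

λ_MAP = 6.543, E[λ|data] = 6.652

Mode = (α−1)/β = 60.2/9.2 = 6.543.
Mean = α/β = 61.2/9.2 = 6.652.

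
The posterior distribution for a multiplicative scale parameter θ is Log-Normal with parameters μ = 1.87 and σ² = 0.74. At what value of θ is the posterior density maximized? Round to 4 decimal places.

3.0957

Mode = exp(μ − σ²) = exp(1.13) = 3.0957.
Mean = exp(μ + σ²/2) = exp(2.240) = 9.3933.
This is the posterior mode — the MAP estimate.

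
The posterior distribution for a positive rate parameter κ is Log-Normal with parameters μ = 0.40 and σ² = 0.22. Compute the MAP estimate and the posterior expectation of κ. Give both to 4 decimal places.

Mode = exp(μ − σ²) = exp(0.18) = 1.1972.
Mean = exp(μ + σ²/2) = exp(0.510) = 1.6653.

MAP: 1.1972. Posterior mean: 1.6653.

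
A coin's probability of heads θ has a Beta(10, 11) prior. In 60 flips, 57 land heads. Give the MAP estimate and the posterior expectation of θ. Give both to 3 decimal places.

MAP = 0.835, posterior mean = 0.827

Posterior: Beta(10+57, 11+3) = Beta(67, 14).
Mode = (67−1)/(67+14−2) = 66/79 = 0.835.
Mean = 67/(67+14) = 67/81 = 0.827.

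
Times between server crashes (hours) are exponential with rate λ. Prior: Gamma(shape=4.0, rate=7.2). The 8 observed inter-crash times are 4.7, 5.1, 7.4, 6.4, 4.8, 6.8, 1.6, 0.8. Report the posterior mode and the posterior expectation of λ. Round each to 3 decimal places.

Σ times = 37.6. Posterior: Gamma(shape = 4.0+8 = 12.0, rate = 7.2+37.6 = 44.8).
Mode = (α−1)/β = 11.0/44.8 = 0.246.
Mean = α/β = 12.0/44.8 = 0.268.
Mean > mode: the posterior has a right tail.

MAP = 0.246; posterior mean = 0.268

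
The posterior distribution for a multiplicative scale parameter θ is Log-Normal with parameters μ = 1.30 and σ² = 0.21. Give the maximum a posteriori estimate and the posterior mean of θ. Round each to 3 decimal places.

MAP: 2.974. Posterior mean: 4.076.

Mode = exp(μ − σ²) = exp(1.09) = 2.974.
Mean = exp(μ + σ²/2) = exp(1.405) = 4.076.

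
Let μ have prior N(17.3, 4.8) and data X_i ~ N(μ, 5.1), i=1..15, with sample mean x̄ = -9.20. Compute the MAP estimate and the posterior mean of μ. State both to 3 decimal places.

MAP = -7.447; posterior mean = -7.447

Posterior for μ is Normal. Precision-weighted mean: (1/4.8·17.3 + 15/5.1·-9.20) / (1/4.8 + 15/5.1) = -7.447.
A Normal posterior is symmetric, so mode = mean.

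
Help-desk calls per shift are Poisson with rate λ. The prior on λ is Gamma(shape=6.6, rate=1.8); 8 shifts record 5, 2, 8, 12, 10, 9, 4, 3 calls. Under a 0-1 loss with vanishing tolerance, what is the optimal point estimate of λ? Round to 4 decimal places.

5.9796

Σ counts = 53. Posterior: Gamma(shape = 6.6+53 = 59.6, rate = 1.8+8 = 9.8).
Mode = (α−1)/β = 58.6/9.8 = 5.9796.
Mean = α/β = 59.6/9.8 = 6.0816.
This is the posterior mode — the MAP estimate.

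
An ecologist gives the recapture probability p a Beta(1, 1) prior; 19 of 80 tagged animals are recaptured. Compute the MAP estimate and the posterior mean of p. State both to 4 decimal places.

Posterior: Beta(1+19, 1+61) = Beta(20, 62).
Mode = (20−1)/(20+62−2) = 19/80 = 0.2375.
With a flat prior the MAP equals the MLE, 19/80.
Mean = 20/(20+62) = 20/82 = 0.2439.

p_MAP = 0.2375, E[p|data] = 0.2439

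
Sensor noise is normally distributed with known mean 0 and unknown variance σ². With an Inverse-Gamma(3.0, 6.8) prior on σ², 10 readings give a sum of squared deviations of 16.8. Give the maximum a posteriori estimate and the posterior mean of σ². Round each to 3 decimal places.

maximum a posteriori estimate = 1.689, posterior mean = 2.171

Posterior: Inverse-Gamma(shape = 3.0+10/2 = 8.0, scale = 6.8+16.8/2 = 15.2).
Mode = β/(α+1) = 15.2/9.0 = 1.689.
Mean = β/(α−1) = 15.2/7.0 = 2.171.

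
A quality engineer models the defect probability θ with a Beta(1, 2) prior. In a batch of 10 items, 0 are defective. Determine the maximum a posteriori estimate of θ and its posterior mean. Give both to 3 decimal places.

MAP = 0.000; posterior mean = 0.077

Posterior: Beta(1+0, 2+10) = Beta(1, 12).
Since α = 1 ≤ 1 and β > 1, the Beta density is monotone decreasing on [0,1]; the mode is at 0.
Mean = 1/(1+12) = 0.077.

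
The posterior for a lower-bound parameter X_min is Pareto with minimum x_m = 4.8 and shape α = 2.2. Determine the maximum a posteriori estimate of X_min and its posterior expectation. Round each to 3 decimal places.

The Pareto density is strictly decreasing on [x_m, ∞), so the mode is x_m = 4.800.
Mean = α·x_m/(α−1) = 2.2·4.8/1.2 = 8.800.
Mean > mode: the posterior has a right tail.

X_min_MAP = 4.800, E[X_min|data] = 8.800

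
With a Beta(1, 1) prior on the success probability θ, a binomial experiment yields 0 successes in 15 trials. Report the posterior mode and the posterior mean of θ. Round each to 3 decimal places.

Posterior: Beta(1+0, 1+15) = Beta(1, 16).
Since α = 1 ≤ 1 and β > 1, the Beta density is monotone decreasing on [0,1]; the mode is at 0.
Mean = 1/(1+16) = 0.059.

posterior mode = 0.000, posterior mean = 0.059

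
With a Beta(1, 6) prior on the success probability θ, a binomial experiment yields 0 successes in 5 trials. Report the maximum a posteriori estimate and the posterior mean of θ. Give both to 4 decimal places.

Posterior: Beta(1+0, 6+5) = Beta(1, 11).
Since α = 1 ≤ 1 and β > 1, the Beta density is monotone decreasing on [0,1]; the mode is at 0.
Mean = 1/(1+11) = 0.0833.

MAP = 0.0000; posterior mean = 0.0833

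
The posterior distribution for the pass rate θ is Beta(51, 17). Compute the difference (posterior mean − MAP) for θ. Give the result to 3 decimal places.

Mode = (51−1)/(51+17−2) = 50/66 = 0.758.
Mean = 51/(51+17) = 51/68 = 0.750.
Difference = 0.750 − 0.758 = -0.008.
Left-skewed posterior ⇒ mean < mode.

-0.008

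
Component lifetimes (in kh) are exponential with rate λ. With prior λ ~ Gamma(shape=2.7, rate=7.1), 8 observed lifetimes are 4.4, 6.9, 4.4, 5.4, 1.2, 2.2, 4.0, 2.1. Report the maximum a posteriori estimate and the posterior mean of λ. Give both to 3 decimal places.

Σ times = 30.6. Posterior: Gamma(shape = 2.7+8 = 10.7, rate = 7.1+30.6 = 37.7).
Mode = (α−1)/β = 9.7/37.7 = 0.257.
Mean = α/β = 10.7/37.7 = 0.284.

λ_MAP = 0.257, E[λ|data] = 0.284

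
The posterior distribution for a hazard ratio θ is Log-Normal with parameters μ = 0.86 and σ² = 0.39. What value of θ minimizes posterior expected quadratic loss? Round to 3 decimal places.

Mode = exp(μ − σ²) = exp(0.47) = 1.600.
Mean = exp(μ + σ²/2) = exp(1.055) = 2.872.
Quadratic loss ⇒ the optimal estimator is the posterior mean.

2.872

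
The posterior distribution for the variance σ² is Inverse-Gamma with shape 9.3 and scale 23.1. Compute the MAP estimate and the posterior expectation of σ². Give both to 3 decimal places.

Mode = β/(α+1) = 23.1/10.3 = 2.243.
Mean = β/(α−1) = 23.1/8.3 = 2.783.
The posterior is right-skewed, so the mean exceeds the mode.

σ²_MAP = 2.243, E[σ²|data] = 2.783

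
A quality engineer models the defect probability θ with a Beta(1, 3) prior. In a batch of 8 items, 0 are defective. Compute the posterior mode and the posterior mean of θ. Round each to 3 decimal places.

MAP: 0.000. Posterior mean: 0.083.

Posterior: Beta(1+0, 3+8) = Beta(1, 11).
Since α = 1 ≤ 1 and β > 1, the Beta density is monotone decreasing on [0,1]; the mode is at 0.
Mean = 1/(1+11) = 0.083.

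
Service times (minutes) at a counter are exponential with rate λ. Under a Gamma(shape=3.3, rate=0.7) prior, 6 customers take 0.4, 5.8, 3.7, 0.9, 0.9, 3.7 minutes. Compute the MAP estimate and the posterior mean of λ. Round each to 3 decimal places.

Σ times = 15.4. Posterior: Gamma(shape = 3.3+6 = 9.3, rate = 0.7+15.4 = 16.1).
Mode = (α−1)/β = 8.3/16.1 = 0.516.
Mean = α/β = 9.3/16.1 = 0.578.

λ_MAP = 0.516, E[λ|data] = 0.578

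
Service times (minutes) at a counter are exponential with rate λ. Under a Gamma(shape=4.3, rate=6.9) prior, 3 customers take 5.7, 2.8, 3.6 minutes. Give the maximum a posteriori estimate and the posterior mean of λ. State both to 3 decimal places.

Σ times = 12.1. Posterior: Gamma(shape = 4.3+3 = 7.3, rate = 6.9+12.1 = 19.0).
Mode = (α−1)/β = 6.3/19.0 = 0.332.
Mean = α/β = 7.3/19.0 = 0.384.
The posterior is right-skewed, so the mean exceeds the mode.

λ_MAP = 0.332, E[λ|data] = 0.384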